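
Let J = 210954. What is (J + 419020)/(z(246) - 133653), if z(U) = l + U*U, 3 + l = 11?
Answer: -629974/73129 ≈ -8.6146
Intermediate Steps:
l = 8 (l = -3 + 11 = 8)
z(U) = 8 + U**2 (z(U) = 8 + U*U = 8 + U**2)
(J + 419020)/(z(246) - 133653) = (210954 + 419020)/((8 + 246**2) - 133653) = 629974/((8 + 60516) - 133653) = 629974/(60524 - 133653) = 629974/(-73129) = 629974*(-1/73129) = -629974/73129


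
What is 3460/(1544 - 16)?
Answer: 865/382 ≈ 2.2644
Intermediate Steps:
3460/(1544 - 16) = 3460/1528 = (1/1528)*3460 = 865/382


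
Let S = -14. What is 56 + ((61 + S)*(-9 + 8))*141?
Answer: -6571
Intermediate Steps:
56 + ((61 + S)*(-9 + 8))*141 = 56 + ((61 - 14)*(-9 + 8))*141 = 56 + (47*(-1))*141 = 56 - 47*141 = 56 - 6627 = -6571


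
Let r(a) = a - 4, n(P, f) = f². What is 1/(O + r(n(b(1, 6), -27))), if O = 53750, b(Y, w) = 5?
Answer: 1/54475 ≈ 1.8357e-5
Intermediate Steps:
r(a) = -4 + a
1/(O + r(n(b(1, 6), -27))) = 1/(53750 + (-4 + (-27)²)) = 1/(53750 + (-4 + 729)) = 1/(53750 + 725) = 1/54475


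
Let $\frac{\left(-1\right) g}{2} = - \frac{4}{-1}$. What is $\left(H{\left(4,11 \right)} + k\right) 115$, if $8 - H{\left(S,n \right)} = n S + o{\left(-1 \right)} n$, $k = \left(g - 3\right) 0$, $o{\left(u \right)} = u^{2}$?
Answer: $-5405$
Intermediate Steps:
$g = -8$ ($g = - 2 \left(- \frac{4}{-1}\right) = - 2 \left(\left(-4\right) \left(-1\right)\right) = \left(-2\right) 4 = -8$)
$k = 0$ ($k = \left(-8 - 3\right) 0 = \left(-11\right) 0 = 0$)
$H{\left(S,n \right)} = 8 - n - S n$ ($H{\left(S,n \right)} = 8 - \left(n S + \left(-1\right)^{2} n\right) = 8 - \left(S n + 1 n\right) = 8 - \left(S n + n\right) = 8 - \left(n + S n\right) = 8 - n - S n$)
$\left(H{\left(4,11 \right)} + k\right) 115 = \left(\left(8 - 11 - 4 \cdot 11\right) + 0\right) 115 = \left(\left(8 - 11 - 44\right) + 0\right) 115 = \left(-47 + 0\right) 115 = \left(-47\right) 115 = -5405$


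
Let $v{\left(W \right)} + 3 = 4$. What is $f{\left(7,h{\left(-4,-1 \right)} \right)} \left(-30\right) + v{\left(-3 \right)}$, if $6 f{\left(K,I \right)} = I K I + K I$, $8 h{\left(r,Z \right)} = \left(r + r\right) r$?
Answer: $-699$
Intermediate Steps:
$v{\left(W \right)} = 1$ ($v{\left(W \right)} = -3 + 4 = 1$)
$h{\left(r,Z \right)} = \frac{r^{2}}{4}$ ($h{\left(r,Z \right)} = \frac{\left(r + r\right) r}{8} = \frac{2 r r}{8} = \frac{2 r^{2}}{8} = \frac{r^{2}}{4}$)
$f{\left(K,I \right)} = \frac{I K}{6} + \frac{K I^{2}}{6}$ ($f{\left(K,I \right)} = \frac{I K I + K I}{6} = \frac{K I^{2} + I K}{6} = \frac{I K + K I^{2}}{6} = \frac{I K}{6} + \frac{K I^{2}}{6}$)
$f{\left(7,h{\left(-4,-1 \right)} \right)} \left(-30\right) + v{\left(-3 \right)} = \frac{1}{6} \frac{\left(-4\right)^{2}}{4} \cdot 7 \left(1 + \frac{\left(-4\right)^{2}}{4}\right) \left(-30\right) + 1 = \frac{1}{6} \cdot \frac{1}{4} \cdot 16 \cdot 7 \left(1 + \frac{1}{4} \cdot 16\right) \left(-30\right) + 1 = \frac{1}{6} \cdot 4 \cdot 7 \left(1 + 4\right) \left(-30\right) + 1 = \frac{1}{6} \cdot 4 \cdot 7 \cdot 5 \left(-30\right) + 1 = \frac{70}{3} \left(-30\right) + 1 = -700 + 1 = -699$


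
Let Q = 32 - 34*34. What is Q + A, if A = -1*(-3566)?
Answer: 2442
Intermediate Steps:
A = 3566
Q = -1124 (Q = 32 - 1156 = -1124)
Q + A = -1124 + 3566 = 2442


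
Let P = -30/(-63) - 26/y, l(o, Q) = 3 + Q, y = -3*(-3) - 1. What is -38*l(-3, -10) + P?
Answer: 22111/84 ≈ 263.23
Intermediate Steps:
y = 8 (y = 9 - 1 = 8)
P = -233/84 (P = -30/(-63) - 26/8 = -30*(-1/63) - 26*⅛ = 10/21 - 13/4 = -233/84 ≈ -2.7738)
-38*l(-3, -10) + P = -38*(3 - 10) - 233/84 = -38*(-7) - 233/84 = 266 - 233/84 = 22111/84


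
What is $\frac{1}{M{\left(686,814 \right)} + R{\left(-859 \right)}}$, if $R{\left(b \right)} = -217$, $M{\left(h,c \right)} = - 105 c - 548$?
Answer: $- \frac{1}{86235} \approx -1.1596 \cdot 10^{-5}$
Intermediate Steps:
$M{\left(h,c \right)} = -548 - 105 c$
$\frac{1}{M{\left(686,814 \right)} + R{\left(-859 \right)}} = \frac{1}{\left(-548 - 85470\right) - 217} = \frac{1}{-86018 - 217} = \frac{1}{-86235} = - \frac{1}{86235}$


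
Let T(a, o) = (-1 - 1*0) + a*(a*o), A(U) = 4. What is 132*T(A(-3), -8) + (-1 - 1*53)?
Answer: -17082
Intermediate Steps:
T(a, o) = -1 + o*a**2 (T(a, o) = (-1 + 0) + o*a**2 = -1 + o*a**2)
132*T(A(-3), -8) + (-1 - 1*53) = 132*(-1 - 8*4**2) + (-1 - 1*53) = 132*(-1 - 8*16) + (-1 - 53) = 132*(-1 - 128) - 54 = 132*(-129) - 54 = -17028 - 54 = -17082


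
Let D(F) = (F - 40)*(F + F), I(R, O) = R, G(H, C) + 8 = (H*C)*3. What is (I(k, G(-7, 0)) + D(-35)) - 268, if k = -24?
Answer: 4958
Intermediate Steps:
G(H, C) = -8 + 3*C*H (G(H, C) = -8 + (H*C)*3 = -8 + (C*H)*3 = -8 + 3*C*H)
D(F) = 2*F*(-40 + F) (D(F) = (-40 + F)*(2*F) = 2*F*(-40 + F))
(I(k, G(-7, 0)) + D(-35)) - 268 = (-24 + 2*(-35)*(-40 - 35)) - 268 = (-24 + 2*(-35)*(-75)) - 268 = (-24 + 5250) - 268 = 5226 - 268 = 4958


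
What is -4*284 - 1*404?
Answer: -1540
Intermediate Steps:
-4*284 - 1*404 = -1136 - 404 = -1540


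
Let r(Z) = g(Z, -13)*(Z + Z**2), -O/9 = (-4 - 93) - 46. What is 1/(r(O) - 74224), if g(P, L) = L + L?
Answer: -1/43173280 ≈ -2.3162e-8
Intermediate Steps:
O = 1287 (O = -9*((-4 - 93) - 46) = -9*(-97 - 46) = -9*(-143) = 1287)
g(P, L) = 2*L
r(Z) = -26*Z - 26*Z**2 (r(Z) = (2*(-13))*(Z + Z**2) = -26*(Z + Z**2) = -26*Z - 26*Z**2)
1/(r(O) - 74224) = 1/(-26*1287*(1 + 1287) - 74224) = 1/(-26*1287*1288 - 74224) = 1/(-43099056 - 74224) = 1/(-43173280) = -1/43173280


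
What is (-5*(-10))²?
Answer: 2500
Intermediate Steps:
(-5*(-10))² = 50² = 2500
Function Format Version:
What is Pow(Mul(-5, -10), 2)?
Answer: 2500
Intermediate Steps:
Pow(Mul(-5, -10), 2) = Pow(50, 2) = 2500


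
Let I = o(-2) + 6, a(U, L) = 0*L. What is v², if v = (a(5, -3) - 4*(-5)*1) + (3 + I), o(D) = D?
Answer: 729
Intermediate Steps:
a(U, L) = 0
I = 4 (I = -2 + 6 = 4)
v = 27 (v = (0 - 4*(-5)*1) + (3 + 4) = (0 + 20*1) + 7 = (0 + 20) + 7 = 20 + 7 = 27)
v² = 27² = 729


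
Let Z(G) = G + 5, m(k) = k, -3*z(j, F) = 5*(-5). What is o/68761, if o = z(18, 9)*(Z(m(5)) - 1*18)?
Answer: -200/206283 ≈ -0.00096954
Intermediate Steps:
z(j, F) = 25/3 (z(j, F) = -5*(-5)/3 = -⅓*(-25) = 25/3)
Z(G) = 5 + G
o = -200/3 (o = 25*((5 + 5) - 1*18)/3 = 25*(10 - 18)/3 = (25/3)*(-8) = -200/3 ≈ -66.667)
o/68761 = -200/3/68761 = -200/3*1/68761 = -200/206283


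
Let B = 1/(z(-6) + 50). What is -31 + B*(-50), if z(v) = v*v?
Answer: -1358/43 ≈ -31.581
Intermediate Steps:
z(v) = v**2
B = 1/86 (B = 1/((-6)**2 + 50) = 1/(36 + 50) = 1/86 ≈ 0.011628)
-31 + B*(-50) = -31 + (1/86)*(-50) = -31 - 25/43 = -1358/43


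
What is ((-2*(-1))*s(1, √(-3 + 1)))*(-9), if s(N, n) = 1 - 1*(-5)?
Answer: -108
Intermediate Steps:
s(N, n) = 6 (s(N, n) = 1 + 5 = 6)
((-2*(-1))*s(1, √(-3 + 1)))*(-9) = (-2*(-1)*6)*(-9) = (2*6)*(-9) = 12*(-9) = -108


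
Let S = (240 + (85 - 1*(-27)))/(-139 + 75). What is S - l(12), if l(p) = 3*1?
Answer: -17/2 ≈ -8.5000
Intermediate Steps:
l(p) = 3
S = -11/2 (S = (240 + (85 + 27))/(-64) = (240 + 112)*(-1/64) = 352*(-1/64) = -11/2 ≈ -5.5000)
S - l(12) = -11/2 - 1*3 = -11/2 - 3 = -17/2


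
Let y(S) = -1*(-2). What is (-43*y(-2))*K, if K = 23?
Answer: -1978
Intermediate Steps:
y(S) = 2
(-43*y(-2))*K = -43*2*23 = -86*23 = -1978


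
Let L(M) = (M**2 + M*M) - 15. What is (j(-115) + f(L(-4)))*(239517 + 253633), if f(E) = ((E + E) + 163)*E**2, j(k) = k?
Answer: 28019796700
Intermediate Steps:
L(M) = -15 + 2*M**2 (L(M) = (M**2 + M**2) - 15 = 2*M**2 - 15 = -15 + 2*M**2)
f(E) = E**2*(163 + 2*E) (f(E) = (2*E + 163)*E**2 = (163 + 2*E)*E**2 = E**2*(163 + 2*E))
(j(-115) + f(L(-4)))*(239517 + 253633) = (-115 + (-15 + 2*(-4)**2)**2*(163 + 2*(-15 + 2*(-4)**2)))*(239517 + 253633) = (-115 + (-15 + 2*16)**2*(163 + 2*(-15 + 2*16)))*493150 = (-115 + (-15 + 32)**2*(163 + 2*(-15 + 32)))*493150 = (-115 + 17**2*(163 + 2*17))*493150 = (-115 + 289*(163 + 34))*493150 = (-115 + 289*197)*493150 = (-115 + 56933)*493150 = 56818*493150 = 28019796700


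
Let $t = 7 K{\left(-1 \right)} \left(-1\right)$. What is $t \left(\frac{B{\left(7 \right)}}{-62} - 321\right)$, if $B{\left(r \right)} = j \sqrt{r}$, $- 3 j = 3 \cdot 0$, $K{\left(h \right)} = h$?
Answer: $-2247$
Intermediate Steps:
$j = 0$ ($j = - \frac{3 \cdot 0}{3} = \left(- \frac{1}{3}\right) 0 = 0$)
$B{\left(r \right)} = 0$ ($B{\left(r \right)} = 0 \sqrt{r} = 0$)
$t = 7$ ($t = 7 \left(-1\right) \left(-1\right) = \left(-7\right) \left(-1\right) = 7$)
$t \left(\frac{B{\left(7 \right)}}{-62} - 321\right) = 7 \left(\frac{0}{-62} - 321\right) = 7 \left(0 \left(- \frac{1}{62}\right) - 321\right) = 7 \left(0 - 321\right) = 7 \left(-321\right) = -2247$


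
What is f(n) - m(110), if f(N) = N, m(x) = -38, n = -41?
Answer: -3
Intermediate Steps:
f(n) - m(110) = -41 - 1*(-38) = -41 + 38 = -3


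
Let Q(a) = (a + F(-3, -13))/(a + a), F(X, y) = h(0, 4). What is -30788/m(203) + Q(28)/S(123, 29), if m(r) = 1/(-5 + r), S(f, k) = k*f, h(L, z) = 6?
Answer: -608846493007/99876 ≈ -6.0960e+6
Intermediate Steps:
S(f, k) = f*k
F(X, y) = 6
Q(a) = (6 + a)/(2*a) (Q(a) = (a + 6)/(a + a) = (6 + a)/((2*a)) = (6 + a)*(1/(2*a)) = (6 + a)/(2*a))
-30788/m(203) + Q(28)/S(123, 29) = -30788/(1/(-5 + 203)) + ((½)*(6 + 28)/28)/((123*29)) = -30788/(1/198) + ((½)*(1/28)*34)/3567 = -30788/1/198 + (17/28)*(1/3567) = -30788*198 + 17/99876 = -6096024 + 17/99876 = -608846493007/99876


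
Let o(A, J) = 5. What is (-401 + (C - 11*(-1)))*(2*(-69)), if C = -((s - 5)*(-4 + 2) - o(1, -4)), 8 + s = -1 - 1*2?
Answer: 57546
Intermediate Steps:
s = -11 (s = -8 + (-1 - 1*2) = -8 + (-1 - 2) = -8 - 3 = -11)
C = -27 (C = -((-11 - 5)*(-4 + 2) - 1*5) = -(-16*(-2) - 5) = -(32 - 5) = -1*27 = -27)
(-401 + (C - 11*(-1)))*(2*(-69)) = (-401 + (-27 - 11*(-1)))*(2*(-69)) = (-401 + (-27 + 11))*(-138) = (-401 - 16)*(-138) = -417*(-138) = 57546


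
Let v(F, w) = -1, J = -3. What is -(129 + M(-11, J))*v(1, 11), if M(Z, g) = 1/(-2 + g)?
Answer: 644/5 ≈ 128.80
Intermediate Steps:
-(129 + M(-11, J))*v(1, 11) = -(129 + 1/(-2 - 3))*(-1) = -(129 + 1/(-5))*(-1) = -(129 - 1/5)*(-1) = -644*(-1)/5 = -1*(-644/5) = 644/5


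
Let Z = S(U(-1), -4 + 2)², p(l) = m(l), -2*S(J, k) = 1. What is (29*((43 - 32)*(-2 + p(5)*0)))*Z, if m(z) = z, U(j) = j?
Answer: -319/2 ≈ -159.50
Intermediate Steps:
S(J, k) = -½ (S(J, k) = -½*1 = -½)
p(l) = l
Z = ¼ (Z = (-½)² = ¼ ≈ 0.25000)
(29*((43 - 32)*(-2 + p(5)*0)))*Z = (29*((43 - 32)*(-2 + 5*0)))*(¼) = (29*(11*(-2 + 0)))*(¼) = (29*(11*(-2)))*(¼) = (29*(-22))*(¼) = -638*¼ = -319/2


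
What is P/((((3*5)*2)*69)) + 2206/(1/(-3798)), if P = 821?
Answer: -17343262339/2070 ≈ -8.3784e+6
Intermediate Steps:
P/((((3*5)*2)*69)) + 2206/(1/(-3798)) = 821/((((3*5)*2)*69)) + 2206/(1/(-3798)) = 821/(((15*2)*69)) + 2206/(-1/3798) = 821/((30*69)) + 2206*(-3798) = 821/2070 - 8378388 = -17343262339/2070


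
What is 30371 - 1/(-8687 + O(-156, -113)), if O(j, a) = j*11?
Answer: 315949514/10403 ≈ 30371.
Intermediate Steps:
O(j, a) = 11*j
30371 - 1/(-8687 + O(-156, -113)) = 30371 - 1/(-8687 + 11*(-156)) = 30371 - 1/(-8687 - 1716) = 30371 - 1/(-10403) = 30371 - 1*(-1/10403) = 30371 + 1/10403 = 315949514/10403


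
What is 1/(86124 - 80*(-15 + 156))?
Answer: 1/74844 ≈ 1.3361e-5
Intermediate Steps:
1/(86124 - 80*(-15 + 156)) = 1/(86124 - 80*141) = 1/(86124 - 11280) = 1/74844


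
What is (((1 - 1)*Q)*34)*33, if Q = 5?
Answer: 0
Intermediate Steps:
(((1 - 1)*Q)*34)*33 = (((1 - 1)*5)*34)*33 = ((0*5)*34)*33 = (0*34)*33 = 0*33 = 0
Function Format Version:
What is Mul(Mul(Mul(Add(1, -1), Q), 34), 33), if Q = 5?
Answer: 0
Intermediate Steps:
Mul(Mul(Mul(Add(1, -1), Q), 34), 33) = Mul(Mul(Mul(Add(1, -1), 5), 34), 33) = Mul(Mul(Mul(0, 5), 34), 33) = Mul(Mul(0, 34), 33) = Mul(0, 33) = 0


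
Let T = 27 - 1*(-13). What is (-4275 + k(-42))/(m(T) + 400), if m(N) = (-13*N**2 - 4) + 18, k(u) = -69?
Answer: 2172/10193 ≈ 0.21309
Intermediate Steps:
T = 40 (T = 27 + 13 = 40)
m(N) = 14 - 13*N**2 (m(N) = (-4 - 13*N**2) + 18 = 14 - 13*N**2)
(-4275 + k(-42))/(m(T) + 400) = (-4275 - 69)/((14 - 13*40**2) + 400) = -4344/((14 - 13*1600) + 400) = -4344/((14 - 20800) + 400) = -4344/(-20786 + 400) = -4344/(-20386) = -4344*(-1/20386) = 2172/10193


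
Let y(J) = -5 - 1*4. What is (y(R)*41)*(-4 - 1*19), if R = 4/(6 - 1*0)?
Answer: 8487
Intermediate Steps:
R = 2/3 (R = 4/(6 + 0) = 4/6 = 4*(1/6) = 2/3 ≈ 0.66667)
y(J) = -9 (y(J) = -5 - 4 = -9)
(y(R)*41)*(-4 - 1*19) = (-9*41)*(-4 - 1*19) = -369*(-4 - 19) = -369*(-23) = 8487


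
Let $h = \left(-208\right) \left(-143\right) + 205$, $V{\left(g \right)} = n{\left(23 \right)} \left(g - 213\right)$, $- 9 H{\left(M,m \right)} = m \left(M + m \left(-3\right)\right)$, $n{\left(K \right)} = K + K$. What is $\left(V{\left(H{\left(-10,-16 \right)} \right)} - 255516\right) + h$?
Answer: $- \frac{2090317}{9} \approx -2.3226 \cdot 10^{5}$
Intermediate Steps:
$n{\left(K \right)} = 2 K$
$H{\left(M,m \right)} = - \frac{m \left(M - 3 m\right)}{9}$ ($H{\left(M,m \right)} = - \frac{m \left(M + m \left(-3\right)\right)}{9} = - \frac{m \left(M - 3 m\right)}{9}$)
$V{\left(g \right)} = -9798 + 46 g$ ($V{\left(g \right)} = 2 \cdot 23 \left(g - 213\right) = 46 \left(-213 + g\right) = -9798 + 46 g$)
$h = 29949$ ($h = 29744 + 205 = 29949$)
$\left(V{\left(H{\left(-10,-16 \right)} \right)} - 255516\right) + h = \left(\left(-9798 + 46 \cdot \frac{1}{9} \left(-16\right) \left(\left(-1\right) \left(-10\right) + 3 \left(-16\right)\right)\right) - 255516\right) + 29949 = \left(\left(-9798 + 46 \cdot \frac{1}{9} \left(-16\right) \left(10 - 48\right)\right) - 255516\right) + 29949 = \left(\left(-9798 + 46 \cdot \frac{1}{9} \left(-16\right) \left(-38\right)\right) - 255516\right) + 29949 = \left(\left(-9798 + 46 \cdot \frac{608}{9}\right) - 255516\right) + 29949 = \left(\left(-9798 + \frac{27968}{9}\right) - 255516\right) + 29949 = \left(- \frac{60214}{9} - 255516\right) + 29949 = - \frac{2359858}{9} + 29949 = - \frac{2090317}{9}$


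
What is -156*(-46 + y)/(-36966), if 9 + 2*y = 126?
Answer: 325/6161 ≈ 0.052751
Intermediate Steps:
y = 117/2 (y = -9/2 + (½)*126 = -9/2 + 63 = 117/2 ≈ 58.500)
-156*(-46 + y)/(-36966) = -156*(-46 + 117/2)/(-36966) = -156*25/2*(-1/36966) = -1950*(-1/36966) = 325/6161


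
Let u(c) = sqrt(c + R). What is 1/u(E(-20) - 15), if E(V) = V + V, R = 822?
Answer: sqrt(767)/767 ≈ 0.036108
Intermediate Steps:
E(V) = 2*V
u(c) = sqrt(822 + c) (u(c) = sqrt(c + 822) = sqrt(822 + c))
1/u(E(-20) - 15) = 1/(sqrt(822 + (2*(-20) - 15))) = 1/(sqrt(822 + (-40 - 15))) = 1/(sqrt(822 - 55)) = 1/(sqrt(767)) = sqrt(767)/767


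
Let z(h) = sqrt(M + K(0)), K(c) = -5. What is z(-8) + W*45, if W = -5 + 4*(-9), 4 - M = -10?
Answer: -1842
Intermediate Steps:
M = 14 (M = 4 - 1*(-10) = 4 + 10 = 14)
z(h) = 3 (z(h) = sqrt(14 - 5) = sqrt(9) = 3)
W = -41 (W = -5 - 36 = -41)
z(-8) + W*45 = 3 - 41*45 = 3 - 1845 = -1842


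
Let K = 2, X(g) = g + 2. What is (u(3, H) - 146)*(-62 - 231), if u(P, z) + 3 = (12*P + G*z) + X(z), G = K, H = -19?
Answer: 49224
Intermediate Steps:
X(g) = 2 + g
G = 2
u(P, z) = -1 + 3*z + 12*P (u(P, z) = -3 + ((12*P + 2*z) + (2 + z)) = -3 + ((2*z + 12*P) + (2 + z)) = -3 + (2 + 3*z + 12*P) = -1 + 3*z + 12*P)
(u(3, H) - 146)*(-62 - 231) = ((-1 + 3*(-19) + 12*3) - 146)*(-62 - 231) = ((-1 - 57 + 36) - 146)*(-293) = (-22 - 146)*(-293) = -168*(-293) = 49224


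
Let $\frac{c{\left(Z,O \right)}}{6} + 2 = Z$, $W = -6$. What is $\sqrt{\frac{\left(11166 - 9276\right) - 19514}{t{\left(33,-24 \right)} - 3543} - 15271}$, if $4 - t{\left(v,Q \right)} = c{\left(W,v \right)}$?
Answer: $\frac{3 i \sqrt{20671932063}}{3491} \approx 123.56 i$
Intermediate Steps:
$c{\left(Z,O \right)} = -12 + 6 Z$
$t{\left(v,Q \right)} = 52$ ($t{\left(v,Q \right)} = 4 - \left(-12 + 6 \left(-6\right)\right) = 4 - \left(-12 - 36\right) = 4 - -48 = 4 + 48 = 52$)
$\sqrt{\frac{\left(11166 - 9276\right) - 19514}{t{\left(33,-24 \right)} - 3543} - 15271} = \sqrt{\frac{\left(11166 - 9276\right) - 19514}{52 - 3543} - 15271} = \sqrt{\frac{\left(11166 - 9276\right) - 19514}{-3491} - 15271} = \sqrt{\left(1890 - 19514\right) \left(- \frac{1}{3491}\right) - 15271} = \sqrt{\left(-17624\right) \left(- \frac{1}{3491}\right) - 15271} = \sqrt{\frac{17624}{3491} - 15271} = \sqrt{- \frac{53293437}{3491}} = \frac{3 i \sqrt{20671932063}}{3491}$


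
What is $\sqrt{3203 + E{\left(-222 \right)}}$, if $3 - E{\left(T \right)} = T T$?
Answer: $i \sqrt{46078} \approx 214.66 i$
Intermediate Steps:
$E{\left(T \right)} = 3 - T^{2}$ ($E{\left(T \right)} = 3 - T T = 3 - T^{2}$)
$\sqrt{3203 + E{\left(-222 \right)}} = \sqrt{3203 + \left(3 - \left(-222\right)^{2}\right)} = \sqrt{3203 + \left(3 - 49284\right)} = \sqrt{3203 - 49281} = \sqrt{-46078} = i \sqrt{46078}$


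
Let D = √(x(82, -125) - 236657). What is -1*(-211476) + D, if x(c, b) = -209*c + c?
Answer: 211476 + I*√253713 ≈ 2.1148e+5 + 503.7*I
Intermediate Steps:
x(c, b) = -208*c
D = I*√253713 (D = √(-208*82 - 236657) = √(-17056 - 236657) = √(-253713) = I*√253713 ≈ 503.7*I)
-1*(-211476) + D = -1*(-211476) + I*√253713 = 211476 + I*√253713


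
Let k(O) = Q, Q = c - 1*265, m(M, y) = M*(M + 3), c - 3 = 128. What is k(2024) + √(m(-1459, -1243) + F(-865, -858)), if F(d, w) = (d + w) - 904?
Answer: -134 + √2121677 ≈ 1322.6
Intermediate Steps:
c = 131 (c = 3 + 128 = 131)
m(M, y) = M*(3 + M)
F(d, w) = -904 + d + w
Q = -134 (Q = 131 - 1*265 = 131 - 265 = -134)
k(O) = -134
k(2024) + √(m(-1459, -1243) + F(-865, -858)) = -134 + √(-1459*(3 - 1459) + (-904 - 865 - 858)) = -134 + √(-1459*(-1456) - 2627) = -134 + √(2124304 - 2627) = -134 + √2121677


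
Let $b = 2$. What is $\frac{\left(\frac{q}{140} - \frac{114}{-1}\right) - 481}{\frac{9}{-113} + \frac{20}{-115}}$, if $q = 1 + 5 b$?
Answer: $\frac{133508031}{92260} \approx 1447.1$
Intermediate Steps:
$q = 11$ ($q = 1 + 5 \cdot 2 = 1 + 10 = 11$)
$\frac{\left(\frac{q}{140} - \frac{114}{-1}\right) - 481}{\frac{9}{-113} + \frac{20}{-115}} = \frac{\left(\frac{11}{140} - \frac{114}{-1}\right) - 481}{\frac{9}{-113} + \frac{20}{-115}} = \frac{\left(11 \cdot \frac{1}{140} - -114\right) - 481}{9 \left(- \frac{1}{113}\right) + 20 \left(- \frac{1}{115}\right)} = \frac{\left(\frac{11}{140} + 114\right) - 481}{- \frac{9}{113} - \frac{4}{23}} = \frac{\frac{15971}{140} - 481}{- \frac{659}{2599}} = \left(- \frac{51369}{140}\right) \left(- \frac{2599}{659}\right) = \frac{133508031}{92260}$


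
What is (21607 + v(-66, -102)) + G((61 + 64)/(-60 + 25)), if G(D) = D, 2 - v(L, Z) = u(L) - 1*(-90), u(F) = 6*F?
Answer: 153380/7 ≈ 21911.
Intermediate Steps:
v(L, Z) = -88 - 6*L (v(L, Z) = 2 - (6*L - 1*(-90)) = 2 - (6*L + 90) = 2 - (90 + 6*L) = 2 + (-90 - 6*L) = -88 - 6*L)
(21607 + v(-66, -102)) + G((61 + 64)/(-60 + 25)) = (21607 + (-88 - 6*(-66))) + (61 + 64)/(-60 + 25) = (21607 + (-88 + 396)) + 125/(-35) = (21607 + 308) + 125*(-1/35) = 21915 - 25/7 = 153380/7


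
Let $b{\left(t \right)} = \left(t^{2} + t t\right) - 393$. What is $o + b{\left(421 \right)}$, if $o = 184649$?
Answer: $538738$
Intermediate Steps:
$b{\left(t \right)} = -393 + 2 t^{2}$ ($b{\left(t \right)} = \left(t^{2} + t^{2}\right) - 393 = 2 t^{2} - 393 = -393 + 2 t^{2}$)
$o + b{\left(421 \right)} = 184649 - \left(393 - 2 \cdot 421^{2}\right) = 184649 + \left(-393 + 2 \cdot 177241\right) = 184649 + \left(-393 + 354482\right) = 184649 + 354089 = 538738$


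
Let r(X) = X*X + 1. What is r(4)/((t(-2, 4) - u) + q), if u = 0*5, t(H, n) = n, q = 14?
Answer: 17/18 ≈ 0.94444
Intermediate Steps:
u = 0
r(X) = 1 + X**2 (r(X) = X**2 + 1 = 1 + X**2)
r(4)/((t(-2, 4) - u) + q) = (1 + 4**2)/((4 - 1*0) + 14) = (1 + 16)/((4 + 0) + 14) = 17/(4 + 14) = 17/18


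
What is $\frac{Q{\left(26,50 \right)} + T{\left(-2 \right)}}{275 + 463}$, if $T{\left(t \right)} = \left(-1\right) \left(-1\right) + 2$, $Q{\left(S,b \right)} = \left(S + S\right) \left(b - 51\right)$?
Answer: $- \frac{49}{738} \approx -0.066396$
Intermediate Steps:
$Q{\left(S,b \right)} = 2 S \left(-51 + b\right)$
$T{\left(t \right)} = 3$ ($T{\left(t \right)} = 1 + 2 = 3$)
$\frac{Q{\left(26,50 \right)} + T{\left(-2 \right)}}{275 + 463} = \frac{2 \cdot 26 \left(-51 + 50\right) + 3}{275 + 463} = \frac{2 \cdot 26 \left(-1\right) + 3}{738} = \left(-52 + 3\right) \frac{1}{738} = \left(-49\right) \frac{1}{738} = - \frac{49}{738}$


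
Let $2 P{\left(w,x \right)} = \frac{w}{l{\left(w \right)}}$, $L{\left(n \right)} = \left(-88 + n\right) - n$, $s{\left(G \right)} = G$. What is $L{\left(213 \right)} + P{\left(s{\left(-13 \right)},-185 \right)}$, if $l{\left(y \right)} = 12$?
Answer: $- \frac{2125}{24} \approx -88.542$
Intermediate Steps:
$L{\left(n \right)} = -88$
$P{\left(w,x \right)} = \frac{w}{24}$ ($P{\left(w,x \right)} = \frac{w \frac{1}{12}}{2} = \frac{\frac{1}{12} w}{2} = \frac{w}{24}$)
$L{\left(213 \right)} + P{\left(s{\left(-13 \right)},-185 \right)} = -88 + \frac{1}{24} \left(-13\right) = -88 - \frac{13}{24} = - \frac{2125}{24}$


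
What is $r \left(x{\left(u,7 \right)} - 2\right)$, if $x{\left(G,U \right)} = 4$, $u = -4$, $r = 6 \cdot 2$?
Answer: $24$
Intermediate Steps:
$r = 12$
$r \left(x{\left(u,7 \right)} - 2\right) = 12 \left(4 - 2\right) = 12 \cdot 2 = 24$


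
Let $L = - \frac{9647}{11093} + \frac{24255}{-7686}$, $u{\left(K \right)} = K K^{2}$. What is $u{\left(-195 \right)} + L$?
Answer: $- \frac{10034896869489}{1353346} \approx -7.4149 \cdot 10^{6}$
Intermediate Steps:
$u{\left(K \right)} = K^{3}$
$L = - \frac{5447739}{1353346}$ ($L = \left(-9647\right) \frac{1}{11093} + 24255 \left(- \frac{1}{7686}\right) = - \frac{9647}{11093} - \frac{385}{122} = - \frac{5447739}{1353346} \approx -4.0254$)
$u{\left(-195 \right)} + L = \left(-195\right)^{3} - \frac{5447739}{1353346} = -7414875 - \frac{5447739}{1353346} = - \frac{10034896869489}{1353346}$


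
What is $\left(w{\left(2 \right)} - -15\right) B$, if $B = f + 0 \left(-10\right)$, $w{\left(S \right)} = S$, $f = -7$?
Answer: $-119$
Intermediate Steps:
$B = -7$ ($B = -7 + 0 \left(-10\right) = -7 + 0 = -7$)
$\left(w{\left(2 \right)} - -15\right) B = \left(2 - -15\right) \left(-7\right) = \left(2 + 15\right) \left(-7\right) = 17 \left(-7\right) = -119$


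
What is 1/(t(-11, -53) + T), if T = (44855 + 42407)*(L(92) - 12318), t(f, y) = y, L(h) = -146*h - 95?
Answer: -1/2255286443 ≈ -4.4340e-10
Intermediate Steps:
L(h) = -95 - 146*h
T = -2255286390 (T = (44855 + 42407)*((-95 - 146*92) - 12318) = 87262*((-95 - 13432) - 12318) = 87262*(-13527 - 12318) = 87262*(-25845) = -2255286390)
1/(t(-11, -53) + T) = 1/(-53 - 2255286390) = 1/(-2255286443) = -1/2255286443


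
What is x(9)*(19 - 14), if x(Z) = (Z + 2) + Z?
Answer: 100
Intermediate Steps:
x(Z) = 2 + 2*Z (x(Z) = (2 + Z) + Z = 2 + 2*Z)
x(9)*(19 - 14) = (2 + 2*9)*(19 - 14) = (2 + 18)*5 = 20*5 = 100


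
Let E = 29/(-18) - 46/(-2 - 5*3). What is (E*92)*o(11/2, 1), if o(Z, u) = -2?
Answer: -30820/153 ≈ -201.44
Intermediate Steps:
E = 335/306 (E = 29*(-1/18) - 46/(-2 - 15) = -29/18 - 46/(-17) = -29/18 - 46*(-1/17) = -29/18 + 46/17 = 335/306 ≈ 1.0948)
(E*92)*o(11/2, 1) = ((335/306)*92)*(-2) = (15410/153)*(-2) = -30820/153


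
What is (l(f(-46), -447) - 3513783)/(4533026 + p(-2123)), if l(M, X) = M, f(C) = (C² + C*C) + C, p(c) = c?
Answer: -269969/348531 ≈ -0.77459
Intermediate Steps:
f(C) = C + 2*C² (f(C) = (C² + C²) + C = 2*C² + C = C + 2*C²)
(l(f(-46), -447) - 3513783)/(4533026 + p(-2123)) = (-46*(1 + 2*(-46)) - 3513783)/(4533026 - 2123) = (-46*(1 - 92) - 3513783)/4530903 = (-46*(-91) - 3513783)*(1/4530903) = (4186 - 3513783)*(1/4530903) = -3509597*1/4530903 = -269969/348531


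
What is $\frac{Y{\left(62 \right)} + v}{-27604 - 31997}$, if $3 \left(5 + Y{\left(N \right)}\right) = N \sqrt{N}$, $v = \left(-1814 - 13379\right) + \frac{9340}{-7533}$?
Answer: $\frac{114495874}{448974333} - \frac{62 \sqrt{62}}{178803} \approx 0.25229$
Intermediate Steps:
$v = - \frac{114458209}{7533}$ ($v = -15193 + 9340 \left(- \frac{1}{7533}\right) = -15193 - \frac{9340}{7533} = - \frac{114458209}{7533} \approx -15194.0$)
$Y{\left(N \right)} = -5 + \frac{N^{\frac{3}{2}}}{3}$ ($Y{\left(N \right)} = -5 + \frac{N \sqrt{N}}{3} = -5 + \frac{N^{\frac{3}{2}}}{3}$)
$\frac{Y{\left(62 \right)} + v}{-27604 - 31997} = \frac{\left(-5 + \frac{62^{\frac{3}{2}}}{3}\right) - \frac{114458209}{7533}}{-27604 - 31997} = \frac{\left(-5 + \frac{62 \sqrt{62}}{3}\right) - \frac{114458209}{7533}}{-59601} = \left(\left(-5 + \frac{62 \sqrt{62}}{3}\right) - \frac{114458209}{7533}\right) \left(- \frac{1}{59601}\right) = \left(- \frac{114495874}{7533} + \frac{62 \sqrt{62}}{3}\right) \left(- \frac{1}{59601}\right) = \frac{114495874}{448974333} - \frac{62 \sqrt{62}}{178803}$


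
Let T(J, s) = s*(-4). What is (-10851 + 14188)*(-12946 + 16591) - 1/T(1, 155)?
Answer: 7541286301/620 ≈ 1.2163e+7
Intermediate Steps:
T(J, s) = -4*s
(-10851 + 14188)*(-12946 + 16591) - 1/T(1, 155) = (-10851 + 14188)*(-12946 + 16591) - 1/((-4*155)) = 3337*3645 - 1/(-620) = 12163365 - 1*(-1/620) = 12163365 + 1/620 = 7541286301/620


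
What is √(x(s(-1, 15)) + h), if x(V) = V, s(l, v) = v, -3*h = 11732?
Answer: I*√35061/3 ≈ 62.415*I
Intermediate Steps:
h = -11732/3 (h = -⅓*11732 = -11732/3 ≈ -3910.7)
√(x(s(-1, 15)) + h) = √(15 - 11732/3) = √(-11687/3) = I*√35061/3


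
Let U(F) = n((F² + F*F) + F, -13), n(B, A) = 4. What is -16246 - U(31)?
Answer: -16250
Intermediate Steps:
U(F) = 4
-16246 - U(31) = -16246 - 1*4 = -16246 - 4 = -16250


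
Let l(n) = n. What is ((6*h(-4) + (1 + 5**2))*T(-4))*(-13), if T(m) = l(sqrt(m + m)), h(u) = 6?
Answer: -1612*I*sqrt(2) ≈ -2279.7*I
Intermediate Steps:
T(m) = sqrt(2)*sqrt(m) (T(m) = sqrt(m + m) = sqrt(2*m) = sqrt(2)*sqrt(m))
((6*h(-4) + (1 + 5**2))*T(-4))*(-13) = ((6*6 + (1 + 5**2))*(sqrt(2)*sqrt(-4)))*(-13) = ((36 + (1 + 25))*(sqrt(2)*(2*I)))*(-13) = ((36 + 26)*(2*I*sqrt(2)))*(-13) = (62*(2*I*sqrt(2)))*(-13) = (124*I*sqrt(2))*(-13) = -1612*I*sqrt(2)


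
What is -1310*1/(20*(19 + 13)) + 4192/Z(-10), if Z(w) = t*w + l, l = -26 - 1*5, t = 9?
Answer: -284139/7744 ≈ -36.692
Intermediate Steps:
l = -31 (l = -26 - 5 = -31)
Z(w) = -31 + 9*w (Z(w) = 9*w - 31 = -31 + 9*w)
-1310*1/(20*(19 + 13)) + 4192/Z(-10) = -1310*1/(20*(19 + 13)) + 4192/(-31 + 9*(-10)) = -1310/(32*20) + 4192/(-31 - 90) = -1310/640 + 4192/(-121) = -1310*1/640 + 4192*(-1/121) = -131/64 - 4192/121 = -284139/7744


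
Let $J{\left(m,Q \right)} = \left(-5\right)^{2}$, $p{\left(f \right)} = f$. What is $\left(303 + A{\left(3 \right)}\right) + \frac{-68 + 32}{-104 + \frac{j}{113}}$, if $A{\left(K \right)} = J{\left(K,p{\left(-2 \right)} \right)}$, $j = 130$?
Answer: $\frac{636014}{1937} \approx 328.35$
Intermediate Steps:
$J{\left(m,Q \right)} = 25$
$A{\left(K \right)} = 25$
$\left(303 + A{\left(3 \right)}\right) + \frac{-68 + 32}{-104 + \frac{j}{113}} = \left(303 + 25\right) + \frac{-68 + 32}{-104 + \frac{130}{113}} = 328 - \frac{36}{-104 + 130 \cdot \frac{1}{113}} = 328 - \frac{36}{-104 + \frac{130}{113}} = 328 - \frac{36}{- \frac{11622}{113}} = 328 - - \frac{678}{1937} = 328 + \frac{678}{1937} = \frac{636014}{1937}$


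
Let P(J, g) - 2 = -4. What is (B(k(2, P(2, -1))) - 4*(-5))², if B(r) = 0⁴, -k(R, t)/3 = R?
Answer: 400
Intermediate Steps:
P(J, g) = -2 (P(J, g) = 2 - 4 = -2)
k(R, t) = -3*R
B(r) = 0
(B(k(2, P(2, -1))) - 4*(-5))² = (0 - 4*(-5))² = (0 + 20)² = 20² = 400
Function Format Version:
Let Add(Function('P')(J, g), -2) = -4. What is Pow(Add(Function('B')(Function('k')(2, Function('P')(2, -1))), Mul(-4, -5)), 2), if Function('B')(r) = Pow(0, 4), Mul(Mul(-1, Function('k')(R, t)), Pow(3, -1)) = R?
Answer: 400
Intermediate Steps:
Function('P')(J, g) = -2 (Function('P')(J, g) = Add(2, -4) = -2)
Function('k')(R, t) = Mul(-3, R)
Function('B')(r) = 0
Pow(Add(Function('B')(Function('k')(2, Function('P')(2, -1))), Mul(-4, -5)), 2) = Pow(Add(0, Mul(-4, -5)), 2) = Pow(Add(0, 20), 2) = Pow(20, 2) = 400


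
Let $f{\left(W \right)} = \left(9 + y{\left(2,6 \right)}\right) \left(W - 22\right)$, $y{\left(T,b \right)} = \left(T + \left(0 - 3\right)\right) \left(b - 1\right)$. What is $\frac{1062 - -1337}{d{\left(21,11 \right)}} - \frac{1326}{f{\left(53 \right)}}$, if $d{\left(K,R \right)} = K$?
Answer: $\frac{134815}{1302} \approx 103.54$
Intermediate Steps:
$y{\left(T,b \right)} = \left(-1 + b\right) \left(-3 + T\right)$ ($y{\left(T,b \right)} = \left(T - 3\right) \left(-1 + b\right) = \left(-3 + T\right) \left(-1 + b\right) = \left(-1 + b\right) \left(-3 + T\right)$)
$f{\left(W \right)} = -88 + 4 W$ ($f{\left(W \right)} = \left(9 + \left(3 - 2 - 18 + 2 \cdot 6\right)\right) \left(W - 22\right) = \left(9 + \left(3 - 2 - 18 + 12\right)\right) \left(-22 + W\right) = \left(9 - 5\right) \left(-22 + W\right) = 4 \left(-22 + W\right) = -88 + 4 W$)
$\frac{1062 - -1337}{d{\left(21,11 \right)}} - \frac{1326}{f{\left(53 \right)}} = \frac{1062 - -1337}{21} - \frac{1326}{-88 + 4 \cdot 53} = \left(1062 + 1337\right) \frac{1}{21} - \frac{1326}{-88 + 212} = 2399 \cdot \frac{1}{21} - \frac{1326}{124} = \frac{2399}{21} - \frac{663}{62} = \frac{134815}{1302}$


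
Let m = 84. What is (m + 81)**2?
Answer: 27225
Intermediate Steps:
(m + 81)**2 = (84 + 81)**2 = 165**2 = 27225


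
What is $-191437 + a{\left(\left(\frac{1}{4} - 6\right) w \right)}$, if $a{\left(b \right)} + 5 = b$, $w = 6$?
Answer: $- \frac{382953}{2} \approx -1.9148 \cdot 10^{5}$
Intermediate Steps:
$a{\left(b \right)} = -5 + b$
$-191437 + a{\left(\left(\frac{1}{4} - 6\right) w \right)} = -191437 + \left(-5 + \left(\frac{1}{4} - 6\right) 6\right) = -191437 - \frac{79}{2} = - \frac{382953}{2}$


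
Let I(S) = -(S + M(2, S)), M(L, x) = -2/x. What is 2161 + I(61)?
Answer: 128102/61 ≈ 2100.0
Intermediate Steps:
I(S) = -S + 2/S (I(S) = -(S - 2/S) = -S + 2/S)
2161 + I(61) = 2161 + (-1*61 + 2/61) = 2161 + (-61 + 2*(1/61)) = 2161 + (-61 + 2/61) = 2161 - 3719/61 = 128102/61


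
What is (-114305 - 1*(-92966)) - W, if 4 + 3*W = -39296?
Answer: -8239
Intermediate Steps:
W = -13100 (W = -4/3 + (⅓)*(-39296) = -4/3 - 39296/3 = -13100)
(-114305 - 1*(-92966)) - W = (-114305 - 1*(-92966)) - 1*(-13100) = (-114305 + 92966) + 13100 = -21339 + 13100 = -8239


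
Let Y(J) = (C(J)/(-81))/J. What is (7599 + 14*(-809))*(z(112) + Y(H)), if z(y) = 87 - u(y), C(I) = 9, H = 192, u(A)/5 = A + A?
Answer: 6652788175/1728 ≈ 3.8500e+6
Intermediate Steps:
u(A) = 10*A (u(A) = 5*(A + A) = 5*(2*A) = 10*A)
Y(J) = -1/(9*J) (Y(J) = (9/(-81))/J = (9*(-1/81))/J = -1/(9*J))
z(y) = 87 - 10*y
(7599 + 14*(-809))*(z(112) + Y(H)) = (7599 + 14*(-809))*((87 - 10*112) - ⅑/192) = (7599 - 11326)*((87 - 1120) - ⅑*1/192) = -3727*(-1033 - 1/1728) = -3727*(-1785025/1728) = 6652788175/1728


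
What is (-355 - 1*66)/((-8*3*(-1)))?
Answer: -421/24 ≈ -17.542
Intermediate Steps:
(-355 - 1*66)/((-8*3*(-1))) = (-355 - 66)/((-24*(-1))) = -421/24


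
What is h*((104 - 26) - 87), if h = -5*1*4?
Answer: 180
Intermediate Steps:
h = -20 (h = -5*4 = -20)
h*((104 - 26) - 87) = -20*((104 - 26) - 87) = -20*(78 - 87) = -20*(-9) = 180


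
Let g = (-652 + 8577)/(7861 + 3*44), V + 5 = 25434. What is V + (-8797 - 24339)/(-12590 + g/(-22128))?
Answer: 56630700906460409/2226782027285 ≈ 25432.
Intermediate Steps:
V = 25429 (V = -5 + 25434 = 25429)
g = 7925/7993 (g = 7925/(7861 + 132) = 7925/7993 ≈ 0.99149)
V + (-8797 - 24339)/(-12590 + g/(-22128)) = 25429 + (-8797 - 24339)/(-12590 + (7925/7993)/(-22128)) = 25429 - 33136/(-12590 + (7925/7993)*(-1/22128)) = 25429 - 33136/(-12590 - 7925/176869104) = 25429 - 33136/(-2226782027285/176869104) = 25429 - 33136*(-176869104/2226782027285) = 25429 + 5860734630144/2226782027285 = 56630700906460409/2226782027285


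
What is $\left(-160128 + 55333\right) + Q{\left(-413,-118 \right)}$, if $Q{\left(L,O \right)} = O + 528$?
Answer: $-104385$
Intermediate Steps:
$Q{\left(L,O \right)} = 528 + O$
$\left(-160128 + 55333\right) + Q{\left(-413,-118 \right)} = \left(-160128 + 55333\right) + \left(528 - 118\right) = -104795 + 410 = -104385$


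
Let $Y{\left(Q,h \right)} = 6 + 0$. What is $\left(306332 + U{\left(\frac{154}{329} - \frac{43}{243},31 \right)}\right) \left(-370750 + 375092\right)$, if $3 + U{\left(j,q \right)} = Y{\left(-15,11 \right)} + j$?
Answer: $\frac{15191161573120}{11421} \approx 1.3301 \cdot 10^{9}$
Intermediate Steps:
$Y{\left(Q,h \right)} = 6$
$U{\left(j,q \right)} = 3 + j$ ($U{\left(j,q \right)} = -3 + \left(6 + j\right) = 3 + j$)
$\left(306332 + U{\left(\frac{154}{329} - \frac{43}{243},31 \right)}\right) \left(-370750 + 375092\right) = \left(306332 + \left(3 + \left(\frac{154}{329} - \frac{43}{243}\right)\right)\right) \left(-370750 + 375092\right) = \left(306332 + \left(3 + \left(154 \cdot \frac{1}{329} - \frac{43}{243}\right)\right)\right) 4342 = \left(306332 + \left(3 + \left(\frac{22}{47} - \frac{43}{243}\right)\right)\right) 4342 = \left(306332 + \left(3 + \frac{3325}{11421}\right)\right) 4342 = \left(306332 + \frac{37588}{11421}\right) 4342 = \frac{3498655360}{11421} \cdot 4342 = \frac{15191161573120}{11421}$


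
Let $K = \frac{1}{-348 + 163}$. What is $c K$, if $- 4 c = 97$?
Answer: $\frac{97}{740} \approx 0.13108$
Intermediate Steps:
$K = - \frac{1}{185}$ ($K = \frac{1}{-185} = - \frac{1}{185} \approx -0.0054054$)
$c = - \frac{97}{4}$ ($c = \left(- \frac{1}{4}\right) 97 = - \frac{97}{4} \approx -24.25$)
$c K = \left(- \frac{97}{4}\right) \left(- \frac{1}{185}\right) = \frac{97}{740}$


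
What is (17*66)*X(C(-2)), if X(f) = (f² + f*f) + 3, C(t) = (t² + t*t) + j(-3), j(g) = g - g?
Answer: 146982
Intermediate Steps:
j(g) = 0
C(t) = 2*t² (C(t) = (t² + t*t) + 0 = (t² + t²) + 0 = 2*t² + 0 = 2*t²)
X(f) = 3 + 2*f² (X(f) = (f² + f²) + 3 = 2*f² + 3 = 3 + 2*f²)
(17*66)*X(C(-2)) = (17*66)*(3 + 2*(2*(-2)²)²) = 1122*(3 + 2*(2*4)²) = 1122*(3 + 2*8²) = 1122*(3 + 2*64) = 1122*(3 + 128) = 1122*131 = 146982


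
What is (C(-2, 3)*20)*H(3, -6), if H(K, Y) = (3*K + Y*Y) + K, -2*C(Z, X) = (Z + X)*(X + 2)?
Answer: -2400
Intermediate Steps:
C(Z, X) = -(2 + X)*(X + Z)/2 (C(Z, X) = -(Z + X)*(X + 2)/2 = -(X + Z)*(2 + X)/2 = -(2 + X)*(X + Z)/2)
H(K, Y) = Y² + 4*K (H(K, Y) = (3*K + Y²) + K = (Y² + 3*K) + K = Y² + 4*K)
(C(-2, 3)*20)*H(3, -6) = ((-1*3 - 1*(-2) - ½*3² - ½*3*(-2))*20)*((-6)² + 4*3) = ((-3 + 2 - ½*9 + 3)*20)*(36 + 12) = ((-3 + 2 - 9/2 + 3)*20)*48 = -5/2*20*48 = -50*48 = -2400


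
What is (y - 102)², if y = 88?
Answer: 196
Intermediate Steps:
(y - 102)² = (88 - 102)² = (-14)² = 196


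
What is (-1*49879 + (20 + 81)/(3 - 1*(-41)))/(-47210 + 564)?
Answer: 2194575/2052424 ≈ 1.0693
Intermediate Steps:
(-1*49879 + (20 + 81)/(3 - 1*(-41)))/(-47210 + 564) = (-49879 + 101/(3 + 41))/(-46646) = (-49879 + 101/44)*(-1/46646) = -2194575/44*(-1/46646) = 2194575/2052424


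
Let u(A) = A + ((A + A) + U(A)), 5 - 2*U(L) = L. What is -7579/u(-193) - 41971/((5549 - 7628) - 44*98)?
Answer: 68583469/3067680 ≈ 22.357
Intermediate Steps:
U(L) = 5/2 - L/2
u(A) = 5/2 + 5*A/2 (u(A) = A + ((A + A) + (5/2 - A/2)) = A + (2*A + (5/2 - A/2)) = A + (5/2 + 3*A/2) = 5/2 + 5*A/2)
-7579/u(-193) - 41971/((5549 - 7628) - 44*98) = -7579/(5/2 + (5/2)*(-193)) - 41971/((5549 - 7628) - 44*98) = -7579/(5/2 - 965/2) - 41971/(-2079 - 4312) = -7579/(-480) - 41971/(-6391) = -7579*(-1/480) - 41971*(-1/6391) = 7579/480 + 41971/6391 = 68583469/3067680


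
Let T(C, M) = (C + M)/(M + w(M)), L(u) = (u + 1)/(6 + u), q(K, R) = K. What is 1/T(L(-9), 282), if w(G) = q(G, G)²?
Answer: 119709/427 ≈ 280.35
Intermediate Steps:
w(G) = G²
L(u) = (1 + u)/(6 + u)
T(C, M) = (C + M)/(M + M²)
1/T(L(-9), 282) = 1/(((1 - 9)/(6 - 9) + 282)/(282*(1 + 282))) = 1/((1/282)*(-8/(-3) + 282)/283) = 1/((1/282)*(1/283)*(-⅓*(-8) + 282)) = 1/((1/282)*(1/283)*(8/3 + 282)) = 1/((1/282)*(1/283)*(854/3)) = 1/(427/119709) = 119709/427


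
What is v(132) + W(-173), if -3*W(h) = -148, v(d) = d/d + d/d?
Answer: 154/3 ≈ 51.333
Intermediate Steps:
v(d) = 2 (v(d) = 1 + 1 = 2)
W(h) = 148/3 (W(h) = -1/3*(-148) = 148/3)
v(132) + W(-173) = 2 + 148/3 = 154/3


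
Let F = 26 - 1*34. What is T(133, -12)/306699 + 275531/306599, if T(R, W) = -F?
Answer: 84507534961/94033606701 ≈ 0.89869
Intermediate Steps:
F = -8 (F = 26 - 34 = -8)
T(R, W) = 8 (T(R, W) = -1*(-8) = 8)
T(133, -12)/306699 + 275531/306599 = 8/306699 + 275531/306599 = 84507534961/94033606701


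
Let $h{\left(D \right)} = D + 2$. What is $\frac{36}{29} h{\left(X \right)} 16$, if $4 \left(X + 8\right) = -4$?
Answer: $- \frac{4032}{29} \approx -139.03$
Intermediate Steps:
$X = -9$ ($X = -8 + \frac{1}{4} \left(-4\right) = -8 - 1 = -9$)
$h{\left(D \right)} = 2 + D$
$\frac{36}{29} h{\left(X \right)} 16 = \frac{36}{29} \left(2 - 9\right) 16 = 36 \cdot \frac{1}{29} \left(-7\right) 16 = \frac{36}{29} \left(-7\right) 16 = \left(- \frac{252}{29}\right) 16 = - \frac{4032}{29}$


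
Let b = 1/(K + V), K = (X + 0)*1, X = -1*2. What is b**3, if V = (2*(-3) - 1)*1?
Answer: -1/729 ≈ -0.0013717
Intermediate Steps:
X = -2
K = -2 (K = (-2 + 0)*1 = -2*1 = -2)
V = -7 (V = (-6 - 1)*1 = -7*1 = -7)
b = -1/9 (b = 1/(-2 - 7) = 1/(-9) = -1/9 ≈ -0.11111)
b**3 = (-1/9)**3 = -1/729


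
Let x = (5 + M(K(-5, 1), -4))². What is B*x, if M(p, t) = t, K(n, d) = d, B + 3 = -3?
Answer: -6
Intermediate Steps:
B = -6 (B = -3 - 3 = -6)
x = 1 (x = (5 - 4)² = 1² = 1)
B*x = -6*1 = -6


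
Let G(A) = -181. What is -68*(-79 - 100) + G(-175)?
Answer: 11991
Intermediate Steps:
-68*(-79 - 100) + G(-175) = -68*(-79 - 100) - 181 = -68*(-179) - 181 = 12172 - 181 = 11991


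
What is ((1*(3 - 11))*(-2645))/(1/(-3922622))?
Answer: -83002681520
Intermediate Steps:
((1*(3 - 11))*(-2645))/(1/(-3922622)) = ((1*(-8))*(-2645))/(-1/3922622) = -8*(-2645)*(-3922622) = 21160*(-3922622) = -83002681520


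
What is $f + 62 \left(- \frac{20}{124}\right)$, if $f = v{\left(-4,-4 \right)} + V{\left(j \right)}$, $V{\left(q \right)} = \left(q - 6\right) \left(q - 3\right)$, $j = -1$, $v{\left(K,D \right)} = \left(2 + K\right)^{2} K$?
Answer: $2$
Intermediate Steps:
$v{\left(K,D \right)} = K \left(2 + K\right)^{2}$
$V{\left(q \right)} = \left(-6 + q\right) \left(-3 + q\right)$
$f = 12$ ($f = - 4 \left(2 - 4\right)^{2} + \left(18 + \left(-1\right)^{2} - -9\right) = - 4 \left(-2\right)^{2} + \left(18 + 1 + 9\right) = \left(-4\right) 4 + 28 = -16 + 28 = 12$)
$f + 62 \left(- \frac{20}{124}\right) = 12 + 62 \left(- \frac{20}{124}\right) = 12 + 62 \left(\left(-20\right) \frac{1}{124}\right) = 12 + 62 \left(- \frac{5}{31}\right) = 12 - 10 = 2$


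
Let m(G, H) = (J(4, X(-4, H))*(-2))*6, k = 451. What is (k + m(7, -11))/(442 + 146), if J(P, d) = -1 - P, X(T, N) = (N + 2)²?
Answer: 73/84 ≈ 0.86905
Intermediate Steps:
X(T, N) = (2 + N)²
m(G, H) = 60 (m(G, H) = ((-1 - 1*4)*(-2))*6 = ((-1 - 4)*(-2))*6 = -5*(-2)*6 = 10*6 = 60)
(k + m(7, -11))/(442 + 146) = (451 + 60)/(442 + 146) = 511/588 = 511*(1/588) = 73/84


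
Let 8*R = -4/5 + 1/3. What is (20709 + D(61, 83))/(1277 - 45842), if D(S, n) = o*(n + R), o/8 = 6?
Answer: -123451/222825 ≈ -0.55403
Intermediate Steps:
o = 48 (o = 8*6 = 48)
R = -7/120 (R = (-4/5 + 1/3)/8 = (-4*⅕ + 1*(⅓))/8 = (-⅘ + ⅓)/8 = (⅛)*(-7/15) = -7/120 ≈ -0.058333)
D(S, n) = -14/5 + 48*n (D(S, n) = 48*(n - 7/120) = 48*(-7/120 + n) = -14/5 + 48*n)
(20709 + D(61, 83))/(1277 - 45842) = (20709 + (-14/5 + 48*83))/(1277 - 45842) = (20709 + (-14/5 + 3984))/(-44565) = (20709 + 19906/5)*(-1/44565) = (123451/5)*(-1/44565) = -123451/222825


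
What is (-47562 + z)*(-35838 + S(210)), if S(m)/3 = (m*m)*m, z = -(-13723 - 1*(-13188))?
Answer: -1304865787374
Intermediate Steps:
z = 535 (z = -(-13723 + 13188) = -1*(-535) = 535)
S(m) = 3*m³ (S(m) = 3*((m*m)*m) = 3*(m²*m) = 3*m³)
(-47562 + z)*(-35838 + S(210)) = (-47562 + 535)*(-35838 + 3*210³) = -47027*(-35838 + 3*9261000) = -47027*(-35838 + 27783000) = -47027*27747162 = -1304865787374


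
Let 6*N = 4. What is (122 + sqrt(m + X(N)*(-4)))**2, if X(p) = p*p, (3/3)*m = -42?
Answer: (366 + I*sqrt(394))**2/9 ≈ 14840.0 + 1614.4*I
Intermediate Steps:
m = -42
N = 2/3 (N = (1/6)*4 = 2/3 ≈ 0.66667)
X(p) = p**2
(122 + sqrt(m + X(N)*(-4)))**2 = (122 + sqrt(-42 + (2/3)**2*(-4)))**2 = (122 + sqrt(-42 + (4/9)*(-4)))**2 = (122 + sqrt(-42 - 16/9))**2 = (122 + sqrt(-394/9))**2 = (122 + I*sqrt(394)/3)**2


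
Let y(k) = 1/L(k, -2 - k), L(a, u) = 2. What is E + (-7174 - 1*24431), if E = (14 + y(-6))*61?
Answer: -61441/2 ≈ -30721.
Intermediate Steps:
y(k) = ½ (y(k) = 1/2 = ½)
E = 1769/2 (E = (14 + ½)*61 = (29/2)*61 = 1769/2 ≈ 884.50)
E + (-7174 - 1*24431) = 1769/2 + (-7174 - 1*24431) = 1769/2 + (-7174 - 24431) = 1769/2 - 31605 = -61441/2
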